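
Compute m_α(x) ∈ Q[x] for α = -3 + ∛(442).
m_α(x) = x^3 + 9x^2 + 27x - 415

Set β = α + 3 = ∛(442), so β^3 = 442. Then (α + 3)^3 - 442 = 0, i.e. α is a root of g(x) = (x + 3)^3 - 442 = x^3 + 9x^2 + 27x - 415. Since g(x) = h(x + 3) where h(x) = x^3 - 442, and h is irreducible over Q (because 442 is not a perfect cube, so h has no rational root, and a monic cubic with no rational root is irreducible), g is also irreducible (irreducibility is preserved under the substitution x → x + 3). Hence m_α(x) = x^3 + 9x^2 + 27x - 415.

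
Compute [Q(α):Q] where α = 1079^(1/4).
[Q(α):Q] = 4

α is a root of x^4 - 1079. By Eisenstein's criterion at the prime p = 13 (which divides the constant term 1079 but p^2 = 169 does not, since 1079 is squarefree), x^4 - 1079 is irreducible over Q. Hence [Q(α):Q] = 4.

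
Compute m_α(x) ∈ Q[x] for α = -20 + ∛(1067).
m_α(x) = x^3 + 60x^2 + 1200x + 6933

Set β = α + 20 = ∛(1067), so β^3 = 1067. Then (α + 20)^3 - 1067 = 0, i.e. α is a root of g(x) = (x + 20)^3 - 1067 = x^3 + 60x^2 + 1200x + 6933. Since g(x) = h(x + 20) where h(x) = x^3 - 1067, and h is irreducible over Q (because 1067 is not a perfect cube, so h has no rational root, and a monic cubic with no rational root is irreducible), g is also irreducible (irreducibility is preserved under the substitution x → x + 20). Hence m_α(x) = x^3 + 60x^2 + 1200x + 6933.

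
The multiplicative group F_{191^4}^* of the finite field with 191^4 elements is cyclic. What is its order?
|F_{191^4}^*| = 1330863360

F_{191^4} has 191^4 = 1330863361 elements; its multiplicative group consists of all nonzero elements, so |F_{191^4}^*| = 1330863361 - 1 = 1330863360. (It is cyclic since any finite subgroup of the multiplicative group of a field is cyclic.)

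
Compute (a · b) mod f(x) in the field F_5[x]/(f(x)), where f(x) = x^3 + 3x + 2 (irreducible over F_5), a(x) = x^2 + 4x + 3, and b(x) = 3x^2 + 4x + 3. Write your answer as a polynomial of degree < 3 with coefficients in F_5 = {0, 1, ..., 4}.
a · b ≡ 4x^2 + 2 (mod f(x))

Multiply in F_5[x]: a(x)·b(x) = (x^2 + 4x + 3)·(3x^2 + 4x + 3) = 3x^4 + x^3 + 3x^2 + 4x + 4. This has degree ≥ 3, so divide by f(x) over F_5: 3x^4 + x^3 + 3x^2 + 4x + 4 = (3x + 1)·(x^3 + 3x + 2) + (4x^2 + 2). Hence a·b ≡ 4x^2 + 2 (mod f). (F_5[x]/(f) is a field with 5^3 = 125 elements since f is irreducible of degree 3.)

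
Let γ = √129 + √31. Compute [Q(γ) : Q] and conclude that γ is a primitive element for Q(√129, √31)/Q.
[Q(γ) : Q] = 4 (equivalently, Q(γ) = Q(√129, √31))

Obviously Q(γ) ⊆ Q(√129, √31), and [Q(√129, √31):Q] = 4 (since 129, 31 are distinct squarefree integers > 1 with 3999 not a perfect square). To show equality we compute the minimal polynomial of γ. From γ = √129 + √31: γ^2 = 129 + 2√(3999) + 31 = 160 + 2√(3999), so γ^2 - 160 = 2√(3999); squaring, (γ^2 - 160)^2 = 4·3999, i.e. γ^4 - 320γ^2 + 25600 - 15996 = 0, i.e. γ^4 - 320γ^2 + 9604 = 0. So γ is a root of x^4 - 320x^2 + 9604. This polynomial is irreducible over Q: it has no rational root (each ±√129 ± √31 is irrational), and any factorization into two quadratics over Q would force √(3999) ∈ Q (pairing opposite roots) or √129, √31 ∈ Q (other pairings), all impossible. Hence [Q(γ):Q] = 4 = [Q(√129, √31):Q], so Q(γ) = Q(√129, √31).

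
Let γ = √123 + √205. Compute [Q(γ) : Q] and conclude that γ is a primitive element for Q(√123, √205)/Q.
[Q(γ) : Q] = 4 (equivalently, Q(γ) = Q(√123, √205))

Obviously Q(γ) ⊆ Q(√123, √205), and [Q(√123, √205):Q] = 4 (since 123, 205 are distinct squarefree integers > 1 with 25215 not a perfect square). To show equality we compute the minimal polynomial of γ. From γ = √123 + √205: γ^2 = 123 + 2√(25215) + 205 = 328 + 2√(25215), so γ^2 - 328 = 2√(25215); squaring, (γ^2 - 328)^2 = 4·25215, i.e. γ^4 - 656γ^2 + 107584 - 100860 = 0, i.e. γ^4 - 656γ^2 + 6724 = 0. So γ is a root of x^4 - 656x^2 + 6724. This polynomial is irreducible over Q: it has no rational root (each ±√123 ± √205 is irrational), and any factorization into two quadratics over Q would force √(25215) ∈ Q (pairing opposite roots) or √123, √205 ∈ Q (other pairings), all impossible. Hence [Q(γ):Q] = 4 = [Q(√123, √205):Q], so Q(γ) = Q(√123, √205).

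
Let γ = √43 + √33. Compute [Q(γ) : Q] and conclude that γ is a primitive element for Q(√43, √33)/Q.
[Q(γ) : Q] = 4 (equivalently, Q(γ) = Q(√43, √33))

Obviously Q(γ) ⊆ Q(√43, √33), and [Q(√43, √33):Q] = 4 (since 43, 33 are distinct squarefree integers > 1 with 1419 not a perfect square). To show equality we compute the minimal polynomial of γ. From γ = √43 + √33: γ^2 = 43 + 2√(1419) + 33 = 76 + 2√(1419), so γ^2 - 76 = 2√(1419); squaring, (γ^2 - 76)^2 = 4·1419, i.e. γ^4 - 152γ^2 + 5776 - 5676 = 0, i.e. γ^4 - 152γ^2 + 100 = 0. So γ is a root of x^4 - 152x^2 + 100. This polynomial is irreducible over Q: it has no rational root (each ±√43 ± √33 is irrational), and any factorization into two quadratics over Q would force √(1419) ∈ Q (pairing opposite roots) or √43, √33 ∈ Q (other pairings), all impossible. Hence [Q(γ):Q] = 4 = [Q(√43, √33):Q], so Q(γ) = Q(√43, √33).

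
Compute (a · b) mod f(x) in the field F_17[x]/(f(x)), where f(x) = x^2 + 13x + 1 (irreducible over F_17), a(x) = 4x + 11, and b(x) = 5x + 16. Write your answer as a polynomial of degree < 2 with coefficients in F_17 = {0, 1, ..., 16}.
a · b ≡ 12x + 3 (mod f(x))

Multiply in F_17[x]: a(x)·b(x) = (4x + 11)·(5x + 16) = 3x^2 + 6. This has degree ≥ 2, so divide by f(x) over F_17: 3x^2 + 6 = (3)·(x^2 + 13x + 1) + (12x + 3). Hence a·b ≡ 12x + 3 (mod f). (F_17[x]/(f) is a field with 17^2 = 289 elements since f is irreducible of degree 2.)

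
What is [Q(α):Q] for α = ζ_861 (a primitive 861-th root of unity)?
[Q(α):Q] = 480

The minimal polynomial of ζ_861 over Q is the 861-th cyclotomic polynomial Φ_861(x), which is irreducible over Q and has degree φ(861) = 480. Hence [Q(α):Q] = φ(861) = 480.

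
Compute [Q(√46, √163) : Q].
[Q(√46, √163) : Q] = 4

[Q(√46):Q] = 2 (min poly x^2 - 46, irreducible since 46 is squarefree > 1). For the top step, suppose √163 ∈ Q(√46), say √163 = c + d√46 with c, d ∈ Q. Squaring: 163 = c^2 + 46d^2 + 2cd√46. Since √46 ∉ Q this forces 2cd = 0. If d = 0 then √163 = c ∈ Q, contradicting 163 squarefree > 1. If c = 0 then 163 = 46d^2, so 46·163 = (46d)^2 is a perfect square in Q — but 46·163 = 7498 is not a perfect square (since 46 and 163 are distinct squarefree integers). Contradiction. Hence √163 ∉ Q(√46), so x^2 - 163 stays irreducible over Q(√46) and [Q(√46, √163) : Q(√46)] = 2. By the tower law, [Q(√46, √163) : Q] = 2 · 2 = 4.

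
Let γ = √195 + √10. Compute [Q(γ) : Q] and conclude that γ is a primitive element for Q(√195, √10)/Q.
[Q(γ) : Q] = 4 (equivalently, Q(γ) = Q(√195, √10))

Obviously Q(γ) ⊆ Q(√195, √10), and [Q(√195, √10):Q] = 4 (since 195, 10 are distinct squarefree integers > 1 with 1950 not a perfect square). To show equality we compute the minimal polynomial of γ. From γ = √195 + √10: γ^2 = 195 + 2√(1950) + 10 = 205 + 2√(1950), so γ^2 - 205 = 2√(1950); squaring, (γ^2 - 205)^2 = 4·1950, i.e. γ^4 - 410γ^2 + 42025 - 7800 = 0, i.e. γ^4 - 410γ^2 + 34225 = 0. So γ is a root of x^4 - 410x^2 + 34225. This polynomial is irreducible over Q: it has no rational root (each ±√195 ± √10 is irrational), and any factorization into two quadratics over Q would force √(1950) ∈ Q (pairing opposite roots) or √195, √10 ∈ Q (other pairings), all impossible. Hence [Q(γ):Q] = 4 = [Q(√195, √10):Q], so Q(γ) = Q(√195, √10).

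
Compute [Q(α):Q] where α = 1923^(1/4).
[Q(α):Q] = 4

α is a root of x^4 - 1923. By Eisenstein's criterion at the prime p = 3 (which divides the constant term 1923 but p^2 = 9 does not, since 1923 is squarefree), x^4 - 1923 is irreducible over Q. Hence [Q(α):Q] = 4.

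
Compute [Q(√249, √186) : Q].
[Q(√249, √186) : Q] = 4

[Q(√249):Q] = 2 (min poly x^2 - 249, irreducible since 249 is squarefree > 1). For the top step, suppose √186 ∈ Q(√249), say √186 = c + d√249 with c, d ∈ Q. Squaring: 186 = c^2 + 249d^2 + 2cd√249. Since √249 ∉ Q this forces 2cd = 0. If d = 0 then √186 = c ∈ Q, contradicting 186 squarefree > 1. If c = 0 then 186 = 249d^2, so 249·186 = (249d)^2 is a perfect square in Q — but 249·186 = 46314 is not a perfect square (since 249 and 186 are distinct squarefree integers). Contradiction. Hence √186 ∉ Q(√249), so x^2 - 186 stays irreducible over Q(√249) and [Q(√249, √186) : Q(√249)] = 2. By the tower law, [Q(√249, √186) : Q] = 2 · 2 = 4.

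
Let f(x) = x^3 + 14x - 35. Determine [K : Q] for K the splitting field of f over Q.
[K : Q] = 6

By the rational root test, any rational root of the monic integer polynomial f(x) = x^3 + 14x - 35 must be an integer dividing the constant term -35, i.e. one of ±{1, 5, 7, 35}. Evaluating: f(1) = -20, f(-1) = -50, f(5) = 160, f(-5) = -230, f(7) = 406, f(-7) = -476, f(35) = 43330, f(-35) = -43400; none is 0, so f has no rational root and is therefore irreducible over Q (a cubic with no linear factor over a field is irreducible). For an irreducible cubic, the Galois group is A_3 or S_3 according as the discriminant disc(f) = -4a^3 - 27b^2 = -4·(14)^3 - 27·(-35)^2 = -44051 is or is not a square in Q. Here disc(f) = -44051 is not a perfect square in Q, so the Galois group of f over Q is not contained in A_3 and must be all of S_3. The splitting field has degree |S_3| = 6 over Q, so [K : Q] = 6.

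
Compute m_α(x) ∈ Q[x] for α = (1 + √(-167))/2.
m_α(x) = x^2 - x + 42

From 2α - 1 = √(-167), squaring gives (2α - 1)^2 = -167, i.e. 4α^2 - 4α + 1 = -167, so α^2 - α + (1 + 167)/4 = 0. Since -167 ≡ 1 (mod 4), (1 + 167)/4 = 42 ∈ Z. The polynomial x^2 - x + 42 has discriminant 1 - 4·(42) = -167, which is not a perfect square in Q (d = -167 is squarefree and ≠ 1), so x^2 - x + 42 is irreducible over Q. It is the minimal polynomial of α.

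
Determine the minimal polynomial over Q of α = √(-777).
m_α(x) = x^2 + 777

α satisfies α^2 + 777 = 0, so x^2 + 777 annihilates α. Since d = -777 is squarefree and ≠ 1, it is not a perfect square in Q, so x^2 + 777 has no rational root and is therefore irreducible over Q (a degree-2 polynomial over a field is irreducible iff it has no root). Hence m_α(x) = x^2 + 777.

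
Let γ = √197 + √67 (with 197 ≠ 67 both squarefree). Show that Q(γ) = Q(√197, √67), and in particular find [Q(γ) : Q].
[Q(γ) : Q] = 4 (equivalently, Q(γ) = Q(√197, √67))

Obviously Q(γ) ⊆ Q(√197, √67), and [Q(√197, √67):Q] = 4 (since 197, 67 are distinct squarefree integers > 1 with 13199 not a perfect square). To show equality we compute the minimal polynomial of γ. From γ = √197 + √67: γ^2 = 197 + 2√(13199) + 67 = 264 + 2√(13199), so γ^2 - 264 = 2√(13199); squaring, (γ^2 - 264)^2 = 4·13199, i.e. γ^4 - 528γ^2 + 69696 - 52796 = 0, i.e. γ^4 - 528γ^2 + 16900 = 0. So γ is a root of x^4 - 528x^2 + 16900. This polynomial is irreducible over Q: it has no rational root (each ±√197 ± √67 is irrational), and any factorization into two quadratics over Q would force √(13199) ∈ Q (pairing opposite roots) or √197, √67 ∈ Q (other pairings), all impossible. Hence [Q(γ):Q] = 4 = [Q(√197, √67):Q], so Q(γ) = Q(√197, √67).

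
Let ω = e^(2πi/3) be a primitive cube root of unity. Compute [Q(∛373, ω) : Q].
[Q(∛373, ω) : Q] = 6

[Q(∛373):Q] = 3 (min poly x^3 - 373, irreducible since 373 is not a perfect cube). [Q(ω):Q] = 2 (min poly x^2 + x + 1). Since Q(∛373) ⊂ R and ω ∉ R, we have ω ∉ Q(∛373), so x^2 + x + 1 remains irreducible over Q(∛373) and [Q(∛373, ω) : Q(∛373)] = 2. By the tower law, [Q(∛373, ω) : Q] = 3 · 2 = 6. (In fact Q(∛373, ω) is the splitting field of x^3 - 373 over Q.)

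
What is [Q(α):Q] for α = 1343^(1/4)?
[Q(α):Q] = 4

α is a root of x^4 - 1343. By Eisenstein's criterion at the prime p = 17 (which divides the constant term 1343 but p^2 = 289 does not, since 1343 is squarefree), x^4 - 1343 is irreducible over Q. Hence [Q(α):Q] = 4.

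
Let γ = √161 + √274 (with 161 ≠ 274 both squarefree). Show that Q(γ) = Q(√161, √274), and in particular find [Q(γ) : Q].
[Q(γ) : Q] = 4 (equivalently, Q(γ) = Q(√161, √274))

Obviously Q(γ) ⊆ Q(√161, √274), and [Q(√161, √274):Q] = 4 (since 161, 274 are distinct squarefree integers > 1 with 44114 not a perfect square). To show equality we compute the minimal polynomial of γ. From γ = √161 + √274: γ^2 = 161 + 2√(44114) + 274 = 435 + 2√(44114), so γ^2 - 435 = 2√(44114); squaring, (γ^2 - 435)^2 = 4·44114, i.e. γ^4 - 870γ^2 + 189225 - 176456 = 0, i.e. γ^4 - 870γ^2 + 12769 = 0. So γ is a root of x^4 - 870x^2 + 12769. This polynomial is irreducible over Q: it has no rational root (each ±√161 ± √274 is irrational), and any factorization into two quadratics over Q would force √(44114) ∈ Q (pairing opposite roots) or √161, √274 ∈ Q (other pairings), all impossible. Hence [Q(γ):Q] = 4 = [Q(√161, √274):Q], so Q(γ) = Q(√161, √274).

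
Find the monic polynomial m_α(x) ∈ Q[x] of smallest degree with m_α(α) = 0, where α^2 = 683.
m_α(x) = x^2 - 683

α satisfies α^2 - 683 = 0, so x^2 - 683 annihilates α. Since d = 683 is squarefree and ≠ 1, it is not a perfect square in Q, so x^2 - 683 has no rational root and is therefore irreducible over Q (a degree-2 polynomial over a field is irreducible iff it has no root). Hence m_α(x) = x^2 - 683.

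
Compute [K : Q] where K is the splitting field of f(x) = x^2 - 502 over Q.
[K : Q] = 2

f(x) = x^2 - 502 factors as (x - √502)(x + √502). The splitting field is K = Q(√502). Since 502 is squarefree and > 1, it is not a perfect square, so x^2 - 502 is irreducible over Q and [Q(√502) : Q] = 2. Hence [K : Q] = 2.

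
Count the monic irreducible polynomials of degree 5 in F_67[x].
There are 270025008 monic irreducible polynomials of degree 5 over F_67

Each element of F_{67^5} that lies in no proper subfield is a root of exactly one monic irreducible of degree 5 over F_67, and each such polynomial has 5 distinct roots in F_{67^5}. By Möbius inversion the count is N_67(5) = (1/5) Σ_{d|5} μ(5/d) · 67^d = (1/5)(μ(5)·67^1 + μ(1)·67^5) = 1350125040/5 = 270025008.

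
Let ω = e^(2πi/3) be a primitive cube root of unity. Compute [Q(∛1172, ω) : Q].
[Q(∛1172, ω) : Q] = 6

[Q(∛1172):Q] = 3 (min poly x^3 - 1172, irreducible since 1172 is not a perfect cube). [Q(ω):Q] = 2 (min poly x^2 + x + 1). Since Q(∛1172) ⊂ R and ω ∉ R, we have ω ∉ Q(∛1172), so x^2 + x + 1 remains irreducible over Q(∛1172) and [Q(∛1172, ω) : Q(∛1172)] = 2. By the tower law, [Q(∛1172, ω) : Q] = 3 · 2 = 6. (In fact Q(∛1172, ω) is the splitting field of x^3 - 1172 over Q.)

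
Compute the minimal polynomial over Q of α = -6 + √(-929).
m_α(x) = x^2 + 12x + 965

From α + 6 = √(-929), squaring gives (α + 6)^2 = -929, i.e. α^2 + 12α + 36 = -929, so α^2 + 12α + 965 = 0. The discriminant of x^2 + 12x + 965 is (12)^2 - 4·(965) = 144 - 3860 = -3716, and 4·(-929) is not a perfect square in Q since -929 is squarefree and ≠ 1. Hence x^2 + 12x + 965 is irreducible over Q and is the minimal polynomial of α.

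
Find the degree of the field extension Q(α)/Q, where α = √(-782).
[Q(α):Q] = 2

[Q(α):Q] equals the degree of the minimal polynomial of α. Here α^2 = -782 and x^2 + 782 is irreducible (d = -782 is squarefree, ≠ 1, hence not a square), so deg(m_α) = 2. Thus [Q(α):Q] = 2.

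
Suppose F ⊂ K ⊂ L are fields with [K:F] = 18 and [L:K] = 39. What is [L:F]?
[L:F] = 702

The tower law says that for any tower of field extensions F ⊂ K ⊂ L with finite degrees, [L:F] = [L:K] · [K:F]. Here this gives [L:F] = 39 · 18 = 702.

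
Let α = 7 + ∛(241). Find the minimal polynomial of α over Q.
m_α(x) = x^3 - 21x^2 + 147x - 584

Set β = α - 7 = ∛(241), so β^3 = 241. Then (α - 7)^3 - 241 = 0, i.e. α is a root of g(x) = (x - 7)^3 - 241 = x^3 - 21x^2 + 147x - 584. Since g(x) = h(x - 7) where h(x) = x^3 - 241, and h is irreducible over Q (because 241 is not a perfect cube, so h has no rational root, and a monic cubic with no rational root is irreducible), g is also irreducible (irreducibility is preserved under the substitution x → x - 7). Hence m_α(x) = x^3 - 21x^2 + 147x - 584.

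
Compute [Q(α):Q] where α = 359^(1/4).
[Q(α):Q] = 4

α is a root of x^4 - 359. By Eisenstein's criterion at the prime p = 359 (which divides the constant term 359 but p^2 = 128881 does not, since 359 is squarefree), x^4 - 359 is irreducible over Q. Hence [Q(α):Q] = 4.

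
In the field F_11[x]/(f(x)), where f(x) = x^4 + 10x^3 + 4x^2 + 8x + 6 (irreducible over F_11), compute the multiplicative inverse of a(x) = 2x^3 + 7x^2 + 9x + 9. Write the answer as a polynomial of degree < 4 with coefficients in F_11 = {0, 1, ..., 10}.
a(x)^(-1) ≡ 2x^3 + 5x^2 + 8 (mod f(x))

Since f is irreducible over F_11, F_11[x]/(f) is a field and a(x) ≠ 0 has an inverse. Apply the extended Euclidean algorithm to f(x) and a(x) in F_11[x]: f(x) = (6x + 6)·a(x) + (7x^2 + 10x + 7);  a(x) = (5x + 8)·(7x^2 + 10x + 7) + (4x + 8);  (7x^2 + 10x + 7) = (10x + 10)·(4x + 8) + (4). The last nonzero remainder is the constant 4 = gcd(f, a) in F_11. Back-substituting through the division chain expresses 4 = s(x)·a(x) + t(x)·f(x) with s(x) ≡ 8x^3 + 9x^2 + 10 (mod f), so (8x^3 + 9x^2 + 10)·a(x) ≡ 4 (mod f). Multiplying by 4^(-1) ≡ 3 in F_11 gives a(x)^(-1) ≡ 3·(8x^3 + 9x^2 + 10) ≡ 2x^3 + 5x^2 + 8 (mod f). Check: (2x^3 + 7x^2 + 9x + 9)·(2x^3 + 5x^2 + 8) = 4x^6 + 2x^5 + 9x^4 + 2x^3 + 2x^2 + 6x + 6 ≡ 1 (mod x^4 + 10x^3 + 4x^2 + 8x + 6).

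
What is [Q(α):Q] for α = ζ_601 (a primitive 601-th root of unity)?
[Q(α):Q] = 600

The minimal polynomial of ζ_601 over Q is the 601-th cyclotomic polynomial Φ_601(x), which is irreducible over Q and has degree φ(601) = 600. Hence [Q(α):Q] = φ(601) = 600.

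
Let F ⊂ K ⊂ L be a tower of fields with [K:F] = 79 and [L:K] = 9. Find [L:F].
[L:F] = 711

The tower law says that for any tower of field extensions F ⊂ K ⊂ L with finite degrees, [L:F] = [L:K] · [K:F]. Here this gives [L:F] = 9 · 79 = 711.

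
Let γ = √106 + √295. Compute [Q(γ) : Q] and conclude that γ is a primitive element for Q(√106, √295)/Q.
[Q(γ) : Q] = 4 (equivalently, Q(γ) = Q(√106, √295))

Obviously Q(γ) ⊆ Q(√106, √295), and [Q(√106, √295):Q] = 4 (since 106, 295 are distinct squarefree integers > 1 with 31270 not a perfect square). To show equality we compute the minimal polynomial of γ. From γ = √106 + √295: γ^2 = 106 + 2√(31270) + 295 = 401 + 2√(31270), so γ^2 - 401 = 2√(31270); squaring, (γ^2 - 401)^2 = 4·31270, i.e. γ^4 - 802γ^2 + 160801 - 125080 = 0, i.e. γ^4 - 802γ^2 + 35721 = 0. So γ is a root of x^4 - 802x^2 + 35721. This polynomial is irreducible over Q: it has no rational root (each ±√106 ± √295 is irrational), and any factorization into two quadratics over Q would force √(31270) ∈ Q (pairing opposite roots) or √106, √295 ∈ Q (other pairings), all impossible. Hence [Q(γ):Q] = 4 = [Q(√106, √295):Q], so Q(γ) = Q(√106, √295).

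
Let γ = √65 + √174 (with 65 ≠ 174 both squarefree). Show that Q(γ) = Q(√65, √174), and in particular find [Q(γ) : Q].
[Q(γ) : Q] = 4 (equivalently, Q(γ) = Q(√65, √174))

Obviously Q(γ) ⊆ Q(√65, √174), and [Q(√65, √174):Q] = 4 (since 65, 174 are distinct squarefree integers > 1 with 11310 not a perfect square). To show equality we compute the minimal polynomial of γ. From γ = √65 + √174: γ^2 = 65 + 2√(11310) + 174 = 239 + 2√(11310), so γ^2 - 239 = 2√(11310); squaring, (γ^2 - 239)^2 = 4·11310, i.e. γ^4 - 478γ^2 + 57121 - 45240 = 0, i.e. γ^4 - 478γ^2 + 11881 = 0. So γ is a root of x^4 - 478x^2 + 11881. This polynomial is irreducible over Q: it has no rational root (each ±√65 ± √174 is irrational), and any factorization into two quadratics over Q would force √(11310) ∈ Q (pairing opposite roots) or √65, √174 ∈ Q (other pairings), all impossible. Hence [Q(γ):Q] = 4 = [Q(√65, √174):Q], so Q(γ) = Q(√65, √174).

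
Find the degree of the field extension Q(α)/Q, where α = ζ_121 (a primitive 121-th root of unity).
[Q(α):Q] = 110

The minimal polynomial of ζ_121 over Q is the 121-th cyclotomic polynomial Φ_121(x), which is irreducible over Q and has degree φ(121) = 110. Hence [Q(α):Q] = φ(121) = 110.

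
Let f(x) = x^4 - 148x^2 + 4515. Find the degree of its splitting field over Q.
[K : Q] = 4

Solving the quadratic in x^2: x^2 = (148 ± √(148^2 - 4·4515))/2 = (148 ± √3844)/2 = (148 ± 62)/2, giving x^2 = 105 or x^2 = 43. So f(x) = (x^2 - 105)(x^2 - 43) and the roots of f are ±√105, ±√43. Hence the splitting field is K = Q(√105, √43). Since 105 and 43 are distinct squarefree integers > 1, their product 4515 is not a perfect square, so √43 ∉ Q(√105). By the tower law [K:Q] = [Q(√105,√43):Q(√105)] · [Q(√105):Q] = 2 · 2 = 4.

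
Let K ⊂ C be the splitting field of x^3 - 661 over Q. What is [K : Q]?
[K : Q] = 6

The roots of x^3 - 661 are ∛661, ω∛661, ω^2∛661 where ω = e^(2πi/3) is a primitive cube root of unity, so K = Q(∛661, ω). Now [Q(∛661):Q] = 3 (since 661 is not a perfect cube, x^3 - 661 is irreducible) and [Q(ω):Q] = 2. Both 2 and 3 divide [K:Q], and [K:Q] ≤ 3·2 = 6, so [K:Q] = 6. (Equivalently: Q(∛661) ⊂ R but ω ∉ R, so [K : Q(∛661)] = 2.)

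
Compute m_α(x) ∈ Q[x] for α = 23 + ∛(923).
m_α(x) = x^3 - 69x^2 + 1587x - 13090

Set β = α - 23 = ∛(923), so β^3 = 923. Then (α - 23)^3 - 923 = 0, i.e. α is a root of g(x) = (x - 23)^3 - 923 = x^3 - 69x^2 + 1587x - 13090. Since g(x) = h(x - 23) where h(x) = x^3 - 923, and h is irreducible over Q (because 923 is not a perfect cube, so h has no rational root, and a monic cubic with no rational root is irreducible), g is also irreducible (irreducibility is preserved under the substitution x → x - 23). Hence m_α(x) = x^3 - 69x^2 + 1587x - 13090.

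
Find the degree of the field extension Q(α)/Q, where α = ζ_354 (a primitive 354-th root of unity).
[Q(α):Q] = 116

The minimal polynomial of ζ_354 over Q is the 354-th cyclotomic polynomial Φ_354(x), which is irreducible over Q and has degree φ(354) = 116. Hence [Q(α):Q] = φ(354) = 116.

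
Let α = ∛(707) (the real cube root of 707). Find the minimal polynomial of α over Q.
m_α(x) = x^3 - 707

α satisfies α^3 = 707, so x^3 - 707 annihilates α. By the rational root test, a rational root p/q (in lowest terms) of x^3 - 707 would satisfy p^3 = 707 q^3, forcing q = 1 and p^3 = 707; but 707 is not a perfect cube, contradiction. A monic cubic over Q with no rational root is irreducible (any nontrivial factorization would include a linear factor). Hence x^3 - 707 is the minimal polynomial of α, and in particular [Q(α):Q] = 3.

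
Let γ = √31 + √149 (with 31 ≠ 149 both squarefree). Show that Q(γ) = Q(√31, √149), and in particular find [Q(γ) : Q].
[Q(γ) : Q] = 4 (equivalently, Q(γ) = Q(√31, √149))

Obviously Q(γ) ⊆ Q(√31, √149), and [Q(√31, √149):Q] = 4 (since 31, 149 are distinct squarefree integers > 1 with 4619 not a perfect square). To show equality we compute the minimal polynomial of γ. From γ = √31 + √149: γ^2 = 31 + 2√(4619) + 149 = 180 + 2√(4619), so γ^2 - 180 = 2√(4619); squaring, (γ^2 - 180)^2 = 4·4619, i.e. γ^4 - 360γ^2 + 32400 - 18476 = 0, i.e. γ^4 - 360γ^2 + 13924 = 0. So γ is a root of x^4 - 360x^2 + 13924. This polynomial is irreducible over Q: it has no rational root (each ±√31 ± √149 is irrational), and any factorization into two quadratics over Q would force √(4619) ∈ Q (pairing opposite roots) or √31, √149 ∈ Q (other pairings), all impossible. Hence [Q(γ):Q] = 4 = [Q(√31, √149):Q], so Q(γ) = Q(√31, √149).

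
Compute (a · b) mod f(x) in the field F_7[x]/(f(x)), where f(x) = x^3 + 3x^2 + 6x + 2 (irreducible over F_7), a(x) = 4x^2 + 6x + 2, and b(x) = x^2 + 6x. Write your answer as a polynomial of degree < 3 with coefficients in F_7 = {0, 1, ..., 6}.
a · b ≡ 2x^2 + x + 6 (mod f(x))

Multiply in F_7[x]: a(x)·b(x) = (4x^2 + 6x + 2)·(x^2 + 6x) = 4x^4 + 2x^3 + 3x^2 + 5x. This has degree ≥ 3, so divide by f(x) over F_7: 4x^4 + 2x^3 + 3x^2 + 5x = (4x + 4)·(x^3 + 3x^2 + 6x + 2) + (2x^2 + x + 6). Hence a·b ≡ 2x^2 + x + 6 (mod f). (F_7[x]/(f) is a field with 7^3 = 343 elements since f is irreducible of degree 3.)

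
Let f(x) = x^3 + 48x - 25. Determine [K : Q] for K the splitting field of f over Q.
[K : Q] = 6

By the rational root test, any rational root of the monic integer polynomial f(x) = x^3 + 48x - 25 must be an integer dividing the constant term -25, i.e. one of ±{1, 5, 25}. Evaluating: f(1) = 24, f(-1) = -74, f(5) = 340, f(-5) = -390, f(25) = 16800, f(-25) = -16850; none is 0, so f has no rational root and is therefore irreducible over Q (a cubic with no linear factor over a field is irreducible). For an irreducible cubic, the Galois group is A_3 or S_3 according as the discriminant disc(f) = -4a^3 - 27b^2 = -4·(48)^3 - 27·(-25)^2 = -459243 is or is not a square in Q. Here disc(f) = -459243 is not a perfect square in Q, so the Galois group of f over Q is not contained in A_3 and must be all of S_3. The splitting field has degree |S_3| = 6 over Q, so [K : Q] = 6.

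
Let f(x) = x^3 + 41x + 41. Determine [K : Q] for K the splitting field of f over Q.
[K : Q] = 6

By the rational root test, any rational root of the monic integer polynomial f(x) = x^3 + 41x + 41 must be an integer dividing the constant term 41, i.e. one of ±{1, 41}. Evaluating: f(1) = 83, f(-1) = -1, f(41) = 70643, f(-41) = -70561; none is 0, so f has no rational root and is therefore irreducible over Q (a cubic with no linear factor over a field is irreducible). For an irreducible cubic, the Galois group is A_3 or S_3 according as the discriminant disc(f) = -4a^3 - 27b^2 = -4·(41)^3 - 27·(41)^2 = -321071 is or is not a square in Q. Here disc(f) = -321071 is not a perfect square in Q, so the Galois group of f over Q is not contained in A_3 and must be all of S_3. The splitting field has degree |S_3| = 6 over Q, so [K : Q] = 6.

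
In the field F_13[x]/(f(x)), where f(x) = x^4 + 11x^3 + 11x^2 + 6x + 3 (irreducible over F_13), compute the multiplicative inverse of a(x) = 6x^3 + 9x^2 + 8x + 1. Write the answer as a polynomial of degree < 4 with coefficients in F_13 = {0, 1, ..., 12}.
a(x)^(-1) ≡ x^3 + 7x^2 + 4x + 11 (mod f(x))

Since f is irreducible over F_13, F_13[x]/(f) is a field and a(x) ≠ 0 has an inverse. Apply the extended Euclidean algorithm to f(x) and a(x) in F_13[x]: f(x) = (11x + 7)·a(x) + (3x^2 + 4x + 9);  a(x) = (2x + 9)·(3x^2 + 4x + 9) + (6x + 11);  (3x^2 + 4x + 9) = (7x + 3)·(6x + 11) + (2). The last nonzero remainder is the constant 2 = gcd(f, a) in F_13. Back-substituting through the division chain expresses 2 = s(x)·a(x) + t(x)·f(x) with s(x) ≡ 2x^3 + x^2 + 8x + 9 (mod f), so (2x^3 + x^2 + 8x + 9)·a(x) ≡ 2 (mod f). Multiplying by 2^(-1) ≡ 7 in F_13 gives a(x)^(-1) ≡ 7·(2x^3 + x^2 + 8x + 9) ≡ x^3 + 7x^2 + 4x + 11 (mod f). Check: (6x^3 + 9x^2 + 8x + 1)·(x^3 + 7x^2 + 4x + 11) = 6x^6 + 12x^5 + 4x^4 + 3x^3 + 8x^2 + x + 11 ≡ 1 (mod x^4 + 11x^3 + 11x^2 + 6x + 3).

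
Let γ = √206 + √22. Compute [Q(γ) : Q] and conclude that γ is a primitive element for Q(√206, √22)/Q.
[Q(γ) : Q] = 4 (equivalently, Q(γ) = Q(√206, √22))

Obviously Q(γ) ⊆ Q(√206, √22), and [Q(√206, √22):Q] = 4 (since 206, 22 are distinct squarefree integers > 1 with 4532 not a perfect square). To show equality we compute the minimal polynomial of γ. From γ = √206 + √22: γ^2 = 206 + 2√(4532) + 22 = 228 + 2√(4532), so γ^2 - 228 = 2√(4532); squaring, (γ^2 - 228)^2 = 4·4532, i.e. γ^4 - 456γ^2 + 51984 - 18128 = 0, i.e. γ^4 - 456γ^2 + 33856 = 0. So γ is a root of x^4 - 456x^2 + 33856. This polynomial is irreducible over Q: it has no rational root (each ±√206 ± √22 is irrational), and any factorization into two quadratics over Q would force √(4532) ∈ Q (pairing opposite roots) or √206, √22 ∈ Q (other pairings), all impossible. Hence [Q(γ):Q] = 4 = [Q(√206, √22):Q], so Q(γ) = Q(√206, √22).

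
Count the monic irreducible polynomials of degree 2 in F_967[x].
There are 467061 monic irreducible polynomials of degree 2 over F_967

Each element of F_{967^2} that lies in no proper subfield is a root of exactly one monic irreducible of degree 2 over F_967, and each such polynomial has 2 distinct roots in F_{967^2}. By Möbius inversion the count is N_967(2) = (1/2) Σ_{d|2} μ(2/d) · 967^d = (1/2)(μ(2)·967^1 + μ(1)·967^2) = 934122/2 = 467061.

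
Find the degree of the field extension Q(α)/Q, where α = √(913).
[Q(α):Q] = 2

[Q(α):Q] equals the degree of the minimal polynomial of α. Here α^2 = 913 and x^2 - 913 is irreducible (d = 913 is squarefree, ≠ 1, hence not a square), so deg(m_α) = 2. Thus [Q(α):Q] = 2.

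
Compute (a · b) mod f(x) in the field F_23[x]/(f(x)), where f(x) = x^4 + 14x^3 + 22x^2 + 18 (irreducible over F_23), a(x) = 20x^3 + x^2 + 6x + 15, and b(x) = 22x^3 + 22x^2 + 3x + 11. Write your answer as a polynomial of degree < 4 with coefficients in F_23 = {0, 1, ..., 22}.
a · b ≡ 2x^3 + x^2 + 3x + 2 (mod f(x))

Multiply in F_23[x]: a(x)·b(x) = (20x^3 + x^2 + 6x + 15)·(22x^3 + 22x^2 + 3x + 11) = 3x^6 + 2x^5 + 7x^4 + 18x^3 + 14x^2 + 19x + 4. This has degree ≥ 4, so divide by f(x) over F_23: 3x^6 + 2x^5 + 7x^4 + 18x^3 + 14x^2 + 19x + 4 = (3x^2 + 6x + 18)·(x^4 + 14x^3 + 22x^2 + 18) + (2x^3 + x^2 + 3x + 2). Hence a·b ≡ 2x^3 + x^2 + 3x + 2 (mod f). (F_23[x]/(f) is a field with 23^4 = 279841 elements since f is irreducible of degree 4.)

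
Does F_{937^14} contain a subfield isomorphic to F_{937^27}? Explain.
No: F_{937^27} is not a subfield of F_{937^14}

F_{p^m} embeds in F_{p^n} iff m | n. Here 27 ∤ 14 (since 14 = 0·27 + 14 with remainder 14 ≠ 0), so F_{937^27} is not a subfield of F_{937^14}. Equivalently: if it were, the tower law would give 27 = [F_{937^27}:F_937] dividing [F_{937^14}:F_937] = 14, contradiction.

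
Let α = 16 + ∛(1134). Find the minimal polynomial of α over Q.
m_α(x) = x^3 - 48x^2 + 768x - 5230

Set β = α - 16 = ∛(1134), so β^3 = 1134. Then (α - 16)^3 - 1134 = 0, i.e. α is a root of g(x) = (x - 16)^3 - 1134 = x^3 - 48x^2 + 768x - 5230. Since g(x) = h(x - 16) where h(x) = x^3 - 1134, and h is irreducible over Q (because 1134 is not a perfect cube, so h has no rational root, and a monic cubic with no rational root is irreducible), g is also irreducible (irreducibility is preserved under the substitution x → x - 16). Hence m_α(x) = x^3 - 48x^2 + 768x - 5230.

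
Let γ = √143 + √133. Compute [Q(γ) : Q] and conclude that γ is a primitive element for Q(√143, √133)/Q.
[Q(γ) : Q] = 4 (equivalently, Q(γ) = Q(√143, √133))

Obviously Q(γ) ⊆ Q(√143, √133), and [Q(√143, √133):Q] = 4 (since 143, 133 are distinct squarefree integers > 1 with 19019 not a perfect square). To show equality we compute the minimal polynomial of γ. From γ = √143 + √133: γ^2 = 143 + 2√(19019) + 133 = 276 + 2√(19019), so γ^2 - 276 = 2√(19019); squaring, (γ^2 - 276)^2 = 4·19019, i.e. γ^4 - 552γ^2 + 76176 - 76076 = 0, i.e. γ^4 - 552γ^2 + 100 = 0. So γ is a root of x^4 - 552x^2 + 100. This polynomial is irreducible over Q: it has no rational root (each ±√143 ± √133 is irrational), and any factorization into two quadratics over Q would force √(19019) ∈ Q (pairing opposite roots) or √143, √133 ∈ Q (other pairings), all impossible. Hence [Q(γ):Q] = 4 = [Q(√143, √133):Q], so Q(γ) = Q(√143, √133).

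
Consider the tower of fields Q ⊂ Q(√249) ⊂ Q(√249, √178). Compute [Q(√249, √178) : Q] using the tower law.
[Q(√249, √178) : Q] = 4

[Q(√249):Q] = 2 (min poly x^2 - 249, irreducible since 249 is squarefree > 1). For the top step, suppose √178 ∈ Q(√249), say √178 = c + d√249 with c, d ∈ Q. Squaring: 178 = c^2 + 249d^2 + 2cd√249. Since √249 ∉ Q this forces 2cd = 0. If d = 0 then √178 = c ∈ Q, contradicting 178 squarefree > 1. If c = 0 then 178 = 249d^2, so 249·178 = (249d)^2 is a perfect square in Q — but 249·178 = 44322 is not a perfect square (since 249 and 178 are distinct squarefree integers). Contradiction. Hence √178 ∉ Q(√249), so x^2 - 178 stays irreducible over Q(√249) and [Q(√249, √178) : Q(√249)] = 2. By the tower law, [Q(√249, √178) : Q] = 2 · 2 = 4.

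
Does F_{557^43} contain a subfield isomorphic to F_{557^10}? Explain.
No: F_{557^10} is not a subfield of F_{557^43}

F_{p^m} embeds in F_{p^n} iff m | n. Here 10 ∤ 43 (since 43 = 4·10 + 3 with remainder 3 ≠ 0), so F_{557^10} is not a subfield of F_{557^43}. Equivalently: if it were, the tower law would give 10 = [F_{557^10}:F_557] dividing [F_{557^43}:F_557] = 43, contradiction.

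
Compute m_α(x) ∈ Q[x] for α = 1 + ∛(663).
m_α(x) = x^3 - 3x^2 + 3x - 664

Set β = α - 1 = ∛(663), so β^3 = 663. Then (α - 1)^3 - 663 = 0, i.e. α is a root of g(x) = (x - 1)^3 - 663 = x^3 - 3x^2 + 3x - 664. Since g(x) = h(x - 1) where h(x) = x^3 - 663, and h is irreducible over Q (because 663 is not a perfect cube, so h has no rational root, and a monic cubic with no rational root is irreducible), g is also irreducible (irreducibility is preserved under the substitution x → x - 1). Hence m_α(x) = x^3 - 3x^2 + 3x - 664.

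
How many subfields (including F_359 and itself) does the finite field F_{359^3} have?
F_{359^3} has 2 subfields

The subfields of F_{p^n} are exactly the fields F_{p^d} for d | n (each is the fixed field of the unique index-d subgroup of Gal(F_{p^n}/F_p) ≅ Z/nZ). The divisors of n = 3 are {1, 3}, giving 2 subfields: F_{359^1}, F_{359^3}.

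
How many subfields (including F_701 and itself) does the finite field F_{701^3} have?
F_{701^3} has 2 subfields

The subfields of F_{p^n} are exactly the fields F_{p^d} for d | n (each is the fixed field of the unique index-d subgroup of Gal(F_{p^n}/F_p) ≅ Z/nZ). The divisors of n = 3 are {1, 3}, giving 2 subfields: F_{701^1}, F_{701^3}.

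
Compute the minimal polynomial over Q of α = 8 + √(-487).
m_α(x) = x^2 - 16x + 551

From α - 8 = √(-487), squaring gives (α - 8)^2 = -487, i.e. α^2 - 16α + 64 = -487, so α^2 - 16α + 551 = 0. The discriminant of x^2 - 16x + 551 is (-16)^2 - 4·(551) = 256 - 2204 = -1948, and 4·(-487) is not a perfect square in Q since -487 is squarefree and ≠ 1. Hence x^2 - 16x + 551 is irreducible over Q and is the minimal polynomial of α.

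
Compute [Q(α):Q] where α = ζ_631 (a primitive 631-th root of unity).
[Q(α):Q] = 630

The minimal polynomial of ζ_631 over Q is the 631-th cyclotomic polynomial Φ_631(x), which is irreducible over Q and has degree φ(631) = 630. Hence [Q(α):Q] = φ(631) = 630.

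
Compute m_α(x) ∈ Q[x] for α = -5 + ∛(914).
m_α(x) = x^3 + 15x^2 + 75x - 789

Set β = α + 5 = ∛(914), so β^3 = 914. Then (α + 5)^3 - 914 = 0, i.e. α is a root of g(x) = (x + 5)^3 - 914 = x^3 + 15x^2 + 75x - 789. Since g(x) = h(x + 5) where h(x) = x^3 - 914, and h is irreducible over Q (because 914 is not a perfect cube, so h has no rational root, and a monic cubic with no rational root is irreducible), g is also irreducible (irreducibility is preserved under the substitution x → x + 5). Hence m_α(x) = x^3 + 15x^2 + 75x - 789.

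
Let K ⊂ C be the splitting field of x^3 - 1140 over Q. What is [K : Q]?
[K : Q] = 6

The roots of x^3 - 1140 are ∛1140, ω∛1140, ω^2∛1140 where ω = e^(2πi/3) is a primitive cube root of unity, so K = Q(∛1140, ω). Now [Q(∛1140):Q] = 3 (since 1140 is not a perfect cube, x^3 - 1140 is irreducible) and [Q(ω):Q] = 2. Both 2 and 3 divide [K:Q], and [K:Q] ≤ 3·2 = 6, so [K:Q] = 6. (Equivalently: Q(∛1140) ⊂ R but ω ∉ R, so [K : Q(∛1140)] = 2.)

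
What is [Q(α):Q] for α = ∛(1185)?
[Q(α):Q] = 3

The minimal polynomial of α is x^3 - 1185, irreducible over Q since 1185 is not a perfect cube (so x^3 - 1185 has no rational root). Hence [Q(α):Q] = deg(m_α) = 3.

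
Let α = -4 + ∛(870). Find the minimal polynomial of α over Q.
m_α(x) = x^3 + 12x^2 + 48x - 806

Set β = α + 4 = ∛(870), so β^3 = 870. Then (α + 4)^3 - 870 = 0, i.e. α is a root of g(x) = (x + 4)^3 - 870 = x^3 + 12x^2 + 48x - 806. Since g(x) = h(x + 4) where h(x) = x^3 - 870, and h is irreducible over Q (because 870 is not a perfect cube, so h has no rational root, and a monic cubic with no rational root is irreducible), g is also irreducible (irreducibility is preserved under the substitution x → x + 4). Hence m_α(x) = x^3 + 12x^2 + 48x - 806.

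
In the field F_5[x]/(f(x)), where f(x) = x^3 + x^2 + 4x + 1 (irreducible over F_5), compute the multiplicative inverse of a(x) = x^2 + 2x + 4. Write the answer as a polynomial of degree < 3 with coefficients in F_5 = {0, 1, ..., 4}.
a(x)^(-1) ≡ 2x^2 + 2x (mod f(x))

Since f is irreducible over F_5, F_5[x]/(f) is a field and a(x) ≠ 0 has an inverse. Apply the extended Euclidean algorithm to f(x) and a(x) in F_5[x]: f(x) = (x + 4)·a(x) + (2x);  a(x) = (3x + 1)·(2x) + (4). The last nonzero remainder is the constant 4 = gcd(f, a) in F_5. Back-substituting through the division chain expresses 4 = s(x)·a(x) + t(x)·f(x) with s(x) ≡ 3x^2 + 3x (mod f), so (3x^2 + 3x)·a(x) ≡ 4 (mod f). Multiplying by 4^(-1) ≡ 4 in F_5 gives a(x)^(-1) ≡ 4·(3x^2 + 3x) ≡ 2x^2 + 2x (mod f). Check: (x^2 + 2x + 4)·(2x^2 + 2x) = 2x^4 + x^3 + 2x^2 + 3x ≡ 1 (mod x^3 + x^2 + 4x + 1).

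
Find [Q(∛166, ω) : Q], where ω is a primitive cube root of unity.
[Q(∛166, ω) : Q] = 6

[Q(∛166):Q] = 3 (min poly x^3 - 166, irreducible since 166 is not a perfect cube). [Q(ω):Q] = 2 (min poly x^2 + x + 1). Since Q(∛166) ⊂ R and ω ∉ R, we have ω ∉ Q(∛166), so x^2 + x + 1 remains irreducible over Q(∛166) and [Q(∛166, ω) : Q(∛166)] = 2. By the tower law, [Q(∛166, ω) : Q] = 3 · 2 = 6. (In fact Q(∛166, ω) is the splitting field of x^3 - 166 over Q.)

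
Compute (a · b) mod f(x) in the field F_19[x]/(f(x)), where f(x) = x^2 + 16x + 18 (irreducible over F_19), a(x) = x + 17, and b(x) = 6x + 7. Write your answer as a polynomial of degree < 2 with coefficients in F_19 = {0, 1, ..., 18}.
a · b ≡ 13x + 11 (mod f(x))

Multiply in F_19[x]: a(x)·b(x) = (x + 17)·(6x + 7) = 6x^2 + 14x + 5. This has degree ≥ 2, so divide by f(x) over F_19: 6x^2 + 14x + 5 = (6)·(x^2 + 16x + 18) + (13x + 11). Hence a·b ≡ 13x + 11 (mod f). (F_19[x]/(f) is a field with 19^2 = 361 elements since f is irreducible of degree 2.)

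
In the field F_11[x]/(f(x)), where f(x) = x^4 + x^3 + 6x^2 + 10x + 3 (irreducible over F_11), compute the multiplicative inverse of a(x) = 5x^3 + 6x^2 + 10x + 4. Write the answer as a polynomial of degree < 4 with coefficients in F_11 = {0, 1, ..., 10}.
a(x)^(-1) ≡ 8x^3 + 5x^2 + x (mod f(x))

Since f is irreducible over F_11, F_11[x]/(f) is a field and a(x) ≠ 0 has an inverse. Apply the extended Euclidean algorithm to f(x) and a(x) in F_11[x]: f(x) = (9x + 7)·a(x) + (6x^2 + 3x + 8);  a(x) = (10x + 7)·(6x^2 + 3x + 8) + (8x + 3);  (6x^2 + 3x + 8) = (9x + 8)·(8x + 3) + (6). The last nonzero remainder is the constant 6 = gcd(f, a) in F_11. Back-substituting through the division chain expresses 6 = s(x)·a(x) + t(x)·f(x) with s(x) ≡ 4x^3 + 8x^2 + 6x (mod f), so (4x^3 + 8x^2 + 6x)·a(x) ≡ 6 (mod f). Multiplying by 6^(-1) ≡ 2 in F_11 gives a(x)^(-1) ≡ 2·(4x^3 + 8x^2 + 6x) ≡ 8x^3 + 5x^2 + x (mod f). Check: (5x^3 + 6x^2 + 10x + 4)·(8x^3 + 5x^2 + x) = 7x^6 + 7x^5 + 5x^4 + 8x^2 + 4x ≡ 1 (mod x^4 + x^3 + 6x^2 + 10x + 3).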